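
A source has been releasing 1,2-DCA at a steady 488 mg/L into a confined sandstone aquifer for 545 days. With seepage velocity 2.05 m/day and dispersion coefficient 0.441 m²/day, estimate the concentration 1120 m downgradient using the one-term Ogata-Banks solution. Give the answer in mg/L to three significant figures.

220 mg/L

For a continuous step input, C/C₀ ≈ ½·erfc((x−vt)/(2√(Dt))).
vt = 2.05 × 545 = 1117.25 m and 2√(Dt) = 2√(0.441 × 545) = 31.01 m.
Argument (x−vt)/(2√(Dt)) = (1120 − 1117.25)/31.01 = 0.08868; ½·erfc(0.08868) = 0.4501.
C = 488 × 0.4501 = 220 mg/L.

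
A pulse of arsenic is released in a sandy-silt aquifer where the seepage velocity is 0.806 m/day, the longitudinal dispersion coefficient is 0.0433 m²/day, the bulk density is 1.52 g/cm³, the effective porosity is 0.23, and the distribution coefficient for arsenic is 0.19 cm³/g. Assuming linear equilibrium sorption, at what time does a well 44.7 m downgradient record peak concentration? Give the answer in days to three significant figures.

125 days

Retardation factor R = 1 + ρ_b·K_d/n = 1 + 1.52 × 0.19/0.23 = 2.256.
Sorption retards both mechanisms: v_R = v/R = 0.3573 m/day, D_R = D/R = 0.01919 m²/day.
Peak time from v_R²t² + 2D_R t − x² = 0: t = (√(D_R² + v_R²x²) − D_R)/v_R².
√(D_R² + v_R²x²) = √(0.01919² + 0.3573² × 44.7²) = 15.97; v_R² = 0.1277.
t = (15.97 − 0.01919)/0.1277 = 125 days.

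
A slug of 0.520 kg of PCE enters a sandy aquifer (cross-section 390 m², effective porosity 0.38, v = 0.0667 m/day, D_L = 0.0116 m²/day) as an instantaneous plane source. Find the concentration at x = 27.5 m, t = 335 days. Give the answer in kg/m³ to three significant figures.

For an instantaneous plane source, C(x,t) = M/(n_e·A·√(4πDt)) · exp(−(x−vt)²/(4Dt)), with n_e·A the pore (flow) area.
Plume center vt = 0.0667 × 335 = 22.3445 m, so the well at 27.5 m is 5.1555 m downgradient of the peak.
√(4πDt) = 6.988 m, giving peak height M/(n_e·A·√(4πDt)) = 0.520/(0.38 × 390 × 6.988) = 0.0005021 kg/m³.
(x−vt)²/(4Dt) = (5.1555)²/(4 × 0.0116 × 335) = 1.710; exp(−1.710) = 0.1809.
C = 0.0005021 × 0.1809 = 9.08e-05 kg/m³.

9.08e-05 kg/m³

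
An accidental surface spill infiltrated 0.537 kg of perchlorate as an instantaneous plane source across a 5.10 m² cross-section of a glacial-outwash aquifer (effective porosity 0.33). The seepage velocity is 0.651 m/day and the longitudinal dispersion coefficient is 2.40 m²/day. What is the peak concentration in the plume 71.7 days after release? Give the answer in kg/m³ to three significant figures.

0.00686 kg/m³

The peak of an instantaneous 1D plume sits at x = vt; there the Gaussian factor is 1 and C_max = M/(n_e·A·√(4πDt)), where n_e·A is the pore area the mass is dissolved in.
√(4πDt) = √(4π × 2.40 × 71.7) = 46.50 m, so C_max = 0.537/(0.33 × 5.10 × 46.50) = 0.00686 kg/m³.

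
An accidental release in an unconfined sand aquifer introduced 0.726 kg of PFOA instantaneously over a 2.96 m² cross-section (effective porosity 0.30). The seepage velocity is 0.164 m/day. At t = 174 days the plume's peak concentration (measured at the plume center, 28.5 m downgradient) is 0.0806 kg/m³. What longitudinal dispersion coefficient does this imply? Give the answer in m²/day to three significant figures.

At the plume center C_max = M/(n_e·A·√(4πDt)), so D = M²/(4πt·(n_e·A·C_max)²).
n_e·A·C_max = 0.30 × 2.96 × 0.0806 = 0.07157 kg/m.
D = 0.726²/(4π × 174 × 0.07157²) = 0.0471 m²/day.

0.0471 m²/day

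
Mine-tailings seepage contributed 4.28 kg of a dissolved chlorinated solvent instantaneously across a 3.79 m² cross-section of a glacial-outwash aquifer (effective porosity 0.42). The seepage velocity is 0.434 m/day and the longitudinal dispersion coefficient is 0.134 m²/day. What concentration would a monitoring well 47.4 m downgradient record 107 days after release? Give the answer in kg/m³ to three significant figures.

For an instantaneous plane source, C(x,t) = M/(n_e·A·√(4πDt)) · exp(−(x−vt)²/(4Dt)), with n_e·A the pore (flow) area.
Plume center vt = 0.434 × 107 = 46.438 m, so the well at 47.4 m is 0.962 m downgradient of the peak.
√(4πDt) = 13.42 m, giving peak height M/(n_e·A·√(4πDt)) = 4.28/(0.42 × 3.79 × 13.42) = 0.2004 kg/m³.
(x−vt)²/(4Dt) = (0.962)²/(4 × 0.134 × 107) = 0.01614; exp(−0.01614) = 0.9840.
C = 0.2004 × 0.9840 = 0.197 kg/m³.

0.197 kg/m³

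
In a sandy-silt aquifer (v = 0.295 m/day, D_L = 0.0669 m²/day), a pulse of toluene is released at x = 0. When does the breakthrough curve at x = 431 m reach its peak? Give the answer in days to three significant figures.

For the 1D instantaneous-source solution, setting ∂C/∂t = 0 at fixed x gives v²t² + 2Dt − x² = 0, so t = (√(D² + v²x²) − D)/v².
√(D² + v²x²) = √(0.0669² + 0.295² × 431²) = 127.1; v² = 0.087025.
t = (127.1 − 0.0669)/0.087025 = 1460 days (vs. the pure-advection estimate x/v = 1460 d).

1460 days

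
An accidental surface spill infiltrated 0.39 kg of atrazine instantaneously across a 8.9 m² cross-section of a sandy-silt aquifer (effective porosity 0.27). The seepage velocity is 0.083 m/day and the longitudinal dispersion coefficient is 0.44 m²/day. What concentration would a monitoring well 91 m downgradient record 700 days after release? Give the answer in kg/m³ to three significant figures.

For an instantaneous plane source, C(x,t) = M/(n_e·A·√(4πDt)) · exp(−(x−vt)²/(4Dt)), with n_e·A the pore (flow) area.
Plume center vt = 0.083 × 700 = 58.1 m, so the well at 91 m is 32.9 m downgradient of the peak.
√(4πDt) = 62.21 m, giving peak height M/(n_e·A·√(4πDt)) = 0.39/(0.27 × 8.9 × 62.21) = 0.002609 kg/m³.
(x−vt)²/(4Dt) = (32.9)²/(4 × 0.44 × 700) = 0.8786; exp(−0.8786) = 0.4154.
C = 0.002609 × 0.4154 = 0.00108 kg/m³.

0.00108 kg/m³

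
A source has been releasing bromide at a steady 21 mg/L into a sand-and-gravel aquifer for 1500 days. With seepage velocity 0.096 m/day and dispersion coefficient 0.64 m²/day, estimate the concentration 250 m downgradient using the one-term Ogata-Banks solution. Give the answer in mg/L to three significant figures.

For a continuous step input, C/C₀ ≈ ½·erfc((x−vt)/(2√(Dt))).
vt = 0.096 × 1500 = 144 m and 2√(Dt) = 2√(0.64 × 1500) = 61.97 m.
Argument (x−vt)/(2√(Dt)) = (250 − 144)/61.97 = 1.711; ½·erfc(1.711) = 0.007766.
C = 21 × 0.007766 = 0.163 mg/L.

0.163 mg/L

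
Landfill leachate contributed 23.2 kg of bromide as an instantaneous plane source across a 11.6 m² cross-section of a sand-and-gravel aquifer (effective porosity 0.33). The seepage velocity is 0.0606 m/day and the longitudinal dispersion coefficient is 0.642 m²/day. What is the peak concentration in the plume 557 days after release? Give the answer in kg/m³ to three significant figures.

0.0904 kg/m³

The peak of an instantaneous 1D plume sits at x = vt; there the Gaussian factor is 1 and C_max = M/(n_e·A·√(4πDt)), where n_e·A is the pore area the mass is dissolved in.
√(4πDt) = √(4π × 0.642 × 557) = 67.03 m, so C_max = 23.2/(0.33 × 11.6 × 67.03) = 0.0904 kg/m³.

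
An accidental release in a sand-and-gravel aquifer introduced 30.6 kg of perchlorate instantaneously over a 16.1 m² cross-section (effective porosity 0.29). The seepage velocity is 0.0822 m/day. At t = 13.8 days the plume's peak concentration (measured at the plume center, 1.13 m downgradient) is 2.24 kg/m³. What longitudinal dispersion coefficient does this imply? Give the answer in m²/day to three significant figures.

0.0494 m²/day

At the plume center C_max = M/(n_e·A·√(4πDt)), so D = M²/(4πt·(n_e·A·C_max)²).
n_e·A·C_max = 0.29 × 16.1 × 2.24 = 10.46 kg/m.
D = 30.6²/(4π × 13.8 × 10.46²) = 0.0494 m²/day.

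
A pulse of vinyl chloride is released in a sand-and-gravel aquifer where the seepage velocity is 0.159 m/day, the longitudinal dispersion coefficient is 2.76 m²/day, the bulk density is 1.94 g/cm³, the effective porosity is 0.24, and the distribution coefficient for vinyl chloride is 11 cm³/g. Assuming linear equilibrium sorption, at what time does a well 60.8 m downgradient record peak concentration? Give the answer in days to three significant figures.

Retardation factor R = 1 + ρ_b·K_d/n = 1 + 1.94 × 11/0.24 = 89.92.
Sorption retards both mechanisms: v_R = v/R = 0.001768 m/day, D_R = D/R = 0.03069 m²/day.
Peak time from v_R²t² + 2D_R t − x² = 0: t = (√(D_R² + v_R²x²) − D_R)/v_R².
√(D_R² + v_R²x²) = √(0.03069² + 0.001768² × 60.8²) = 0.1118; v_R² = 3.126e-06.
t = (0.1118 − 0.03069)/3.126e-06 = 25900 days.

25900 days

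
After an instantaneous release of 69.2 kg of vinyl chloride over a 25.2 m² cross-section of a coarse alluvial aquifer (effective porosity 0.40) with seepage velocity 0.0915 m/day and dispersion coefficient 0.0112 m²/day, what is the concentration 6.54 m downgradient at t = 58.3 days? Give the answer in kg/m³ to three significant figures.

1.37 kg/m³

For an instantaneous plane source, C(x,t) = M/(n_e·A·√(4πDt)) · exp(−(x−vt)²/(4Dt)), with n_e·A the pore (flow) area.
Plume center vt = 0.0915 × 58.3 = 5.33445 m, so the well at 6.54 m is 1.20555 m downgradient of the peak.
√(4πDt) = 2.864 m, giving peak height M/(n_e·A·√(4πDt)) = 69.2/(0.40 × 25.2 × 2.864) = 2.397 kg/m³.
(x−vt)²/(4Dt) = (1.20555)²/(4 × 0.0112 × 58.3) = 0.5564; exp(−0.5564) = 0.5733.
C = 2.397 × 0.5733 = 1.37 kg/m³.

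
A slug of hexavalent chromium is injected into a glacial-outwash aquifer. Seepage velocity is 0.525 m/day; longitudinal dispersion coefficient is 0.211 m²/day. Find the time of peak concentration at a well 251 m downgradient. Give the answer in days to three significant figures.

477 days

For the 1D instantaneous-source solution, setting ∂C/∂t = 0 at fixed x gives v²t² + 2Dt − x² = 0, so t = (√(D² + v²x²) − D)/v².
√(D² + v²x²) = √(0.211² + 0.525² × 251²) = 131.8; v² = 0.275625.
t = (131.8 − 0.211)/0.275625 = 477 days (vs. the pure-advection estimate x/v = 478 d).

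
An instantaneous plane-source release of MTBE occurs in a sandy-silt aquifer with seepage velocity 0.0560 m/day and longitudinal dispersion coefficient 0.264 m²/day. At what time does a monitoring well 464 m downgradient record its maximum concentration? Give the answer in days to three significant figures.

For the 1D instantaneous-source solution, setting ∂C/∂t = 0 at fixed x gives v²t² + 2Dt − x² = 0, so t = (√(D² + v²x²) − D)/v².
√(D² + v²x²) = √(0.264² + 0.0560² × 464²) = 25.99; v² = 0.003136.
t = (25.99 − 0.264)/0.003136 = 8200 days (vs. the pure-advection estimate x/v = 8290 d).

8200 days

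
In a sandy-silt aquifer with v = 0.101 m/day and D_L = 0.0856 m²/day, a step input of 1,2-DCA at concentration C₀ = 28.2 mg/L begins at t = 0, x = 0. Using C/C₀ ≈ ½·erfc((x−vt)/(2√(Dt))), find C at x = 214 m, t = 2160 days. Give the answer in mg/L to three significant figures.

16.5 mg/L

For a continuous step input, C/C₀ ≈ ½·erfc((x−vt)/(2√(Dt))).
vt = 0.101 × 2160 = 218.16 m and 2√(Dt) = 2√(0.0856 × 2160) = 27.20 m.
Argument (x−vt)/(2√(Dt)) = (214 − 218.16)/27.20 = -0.1529; ½·erfc(-0.1529) = 0.5856.
C = 28.2 × 0.5856 = 16.5 mg/L.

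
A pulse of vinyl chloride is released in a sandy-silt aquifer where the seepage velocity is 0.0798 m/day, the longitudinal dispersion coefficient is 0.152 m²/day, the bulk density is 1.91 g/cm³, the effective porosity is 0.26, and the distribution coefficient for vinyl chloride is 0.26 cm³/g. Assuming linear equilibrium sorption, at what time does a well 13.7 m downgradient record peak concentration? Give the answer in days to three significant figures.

Retardation factor R = 1 + ρ_b·K_d/n = 1 + 1.91 × 0.26/0.26 = 2.910.
Sorption retards both mechanisms: v_R = v/R = 0.02742 m/day, D_R = D/R = 0.05223 m²/day.
Peak time from v_R²t² + 2D_R t − x² = 0: t = (√(D_R² + v_R²x²) − D_R)/v_R².
√(D_R² + v_R²x²) = √(0.05223² + 0.02742² × 13.7²) = 0.3793; v_R² = 0.0007519.
t = (0.3793 − 0.05223)/0.0007519 = 435 days.

435 days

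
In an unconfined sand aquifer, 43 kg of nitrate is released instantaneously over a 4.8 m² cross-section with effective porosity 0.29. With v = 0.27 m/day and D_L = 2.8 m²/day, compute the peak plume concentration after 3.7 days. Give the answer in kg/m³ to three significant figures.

2.71 kg/m³

The peak of an instantaneous 1D plume sits at x = vt; there the Gaussian factor is 1 and C_max = M/(n_e·A·√(4πDt)), where n_e·A is the pore area the mass is dissolved in.
√(4πDt) = √(4π × 2.8 × 3.7) = 11.41 m, so C_max = 43/(0.29 × 4.8 × 11.41) = 2.71 kg/m³.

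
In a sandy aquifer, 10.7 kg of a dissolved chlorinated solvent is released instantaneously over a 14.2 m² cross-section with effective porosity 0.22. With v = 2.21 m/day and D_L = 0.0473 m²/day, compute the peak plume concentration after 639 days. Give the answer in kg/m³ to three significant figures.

The peak of an instantaneous 1D plume sits at x = vt; there the Gaussian factor is 1 and C_max = M/(n_e·A·√(4πDt)), where n_e·A is the pore area the mass is dissolved in.
√(4πDt) = √(4π × 0.0473 × 639) = 19.49 m, so C_max = 10.7/(0.22 × 14.2 × 19.49) = 0.176 kg/m³.

0.176 kg/m³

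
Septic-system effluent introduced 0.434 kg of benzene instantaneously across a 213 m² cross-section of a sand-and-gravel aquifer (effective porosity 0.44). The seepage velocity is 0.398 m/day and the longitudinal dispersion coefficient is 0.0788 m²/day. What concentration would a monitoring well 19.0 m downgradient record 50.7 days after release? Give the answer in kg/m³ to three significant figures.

0.000599 kg/m³

For an instantaneous plane source, C(x,t) = M/(n_e·A·√(4πDt)) · exp(−(x−vt)²/(4Dt)), with n_e·A the pore (flow) area.
Plume center vt = 0.398 × 50.7 = 20.1786 m, so the well at 19.0 m is 1.1786 m upgradient of the peak.
√(4πDt) = 7.086 m, giving peak height M/(n_e·A·√(4πDt)) = 0.434/(0.44 × 213 × 7.086) = 0.0006535 kg/m³.
(x−vt)²/(4Dt) = (-1.1786)²/(4 × 0.0788 × 50.7) = 0.08692; exp(−0.08692) = 0.9168.
C = 0.0006535 × 0.9168 = 0.000599 kg/m³.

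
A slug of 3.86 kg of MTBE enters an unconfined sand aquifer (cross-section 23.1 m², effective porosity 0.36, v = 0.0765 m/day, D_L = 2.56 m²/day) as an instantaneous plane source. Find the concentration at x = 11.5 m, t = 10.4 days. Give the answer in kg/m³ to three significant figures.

0.00865 kg/m³

For an instantaneous plane source, C(x,t) = M/(n_e·A·√(4πDt)) · exp(−(x−vt)²/(4Dt)), with n_e·A the pore (flow) area.
Plume center vt = 0.0765 × 10.4 = 0.7956 m, so the well at 11.5 m is 10.7044 m downgradient of the peak.
√(4πDt) = 18.29 m, giving peak height M/(n_e·A·√(4πDt)) = 3.86/(0.36 × 23.1 × 18.29) = 0.02538 kg/m³.
(x−vt)²/(4Dt) = (10.7044)²/(4 × 2.56 × 10.4) = 1.076; exp(−1.076) = 0.3410.
C = 0.02538 × 0.3410 = 0.00865 kg/m³.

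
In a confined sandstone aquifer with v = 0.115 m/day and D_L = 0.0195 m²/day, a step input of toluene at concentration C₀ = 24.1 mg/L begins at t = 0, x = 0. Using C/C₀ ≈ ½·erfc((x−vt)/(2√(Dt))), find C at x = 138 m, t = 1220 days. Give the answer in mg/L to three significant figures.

15.2 mg/L

For a continuous step input, C/C₀ ≈ ½·erfc((x−vt)/(2√(Dt))).
vt = 0.115 × 1220 = 140.3 m and 2√(Dt) = 2√(0.0195 × 1220) = 9.755 m.
Argument (x−vt)/(2√(Dt)) = (138 − 140.3)/9.755 = -0.2358; ½·erfc(-0.2358) = 0.6306.
C = 24.1 × 0.6306 = 15.2 mg/L.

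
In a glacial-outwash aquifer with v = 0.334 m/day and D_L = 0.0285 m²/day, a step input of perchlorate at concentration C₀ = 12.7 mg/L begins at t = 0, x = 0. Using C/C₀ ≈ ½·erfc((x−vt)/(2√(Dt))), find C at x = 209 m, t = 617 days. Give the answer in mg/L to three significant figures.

For a continuous step input, C/C₀ ≈ ½·erfc((x−vt)/(2√(Dt))).
vt = 0.334 × 617 = 206.078 m and 2√(Dt) = 2√(0.0285 × 617) = 8.387 m.
Argument (x−vt)/(2√(Dt)) = (209 − 206.078)/8.387 = 0.3484; ½·erfc(0.3484) = 0.3111.
C = 12.7 × 0.3111 = 3.95 mg/L.

3.95 mg/L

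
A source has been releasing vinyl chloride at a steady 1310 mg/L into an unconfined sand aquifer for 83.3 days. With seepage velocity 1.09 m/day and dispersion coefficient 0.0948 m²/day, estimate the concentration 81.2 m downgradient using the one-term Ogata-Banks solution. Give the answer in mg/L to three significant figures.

1300 mg/L

For a continuous step input, C/C₀ ≈ ½·erfc((x−vt)/(2√(Dt))).
vt = 1.09 × 83.3 = 90.797 m and 2√(Dt) = 2√(0.0948 × 83.3) = 5.620 m.
Argument (x−vt)/(2√(Dt)) = (81.2 − 90.797)/5.620 = -1.708; ½·erfc(-1.708) = 0.9921.
C = 1310 × 0.9921 = 1300 mg/L.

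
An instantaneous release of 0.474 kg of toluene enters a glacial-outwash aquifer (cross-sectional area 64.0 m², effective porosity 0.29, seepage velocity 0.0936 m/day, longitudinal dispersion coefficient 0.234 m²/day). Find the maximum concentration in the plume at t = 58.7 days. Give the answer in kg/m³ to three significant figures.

0.00194 kg/m³

The peak of an instantaneous 1D plume sits at x = vt; there the Gaussian factor is 1 and C_max = M/(n_e·A·√(4πDt)), where n_e·A is the pore area the mass is dissolved in.
√(4πDt) = √(4π × 0.234 × 58.7) = 13.14 m, so C_max = 0.474/(0.29 × 64.0 × 13.14) = 0.00194 kg/m³.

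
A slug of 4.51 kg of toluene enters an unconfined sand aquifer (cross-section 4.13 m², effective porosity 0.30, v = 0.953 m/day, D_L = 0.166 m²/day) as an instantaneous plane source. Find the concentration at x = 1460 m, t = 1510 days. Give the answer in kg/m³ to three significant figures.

For an instantaneous plane source, C(x,t) = M/(n_e·A·√(4πDt)) · exp(−(x−vt)²/(4Dt)), with n_e·A the pore (flow) area.
Plume center vt = 0.953 × 1510 = 1439.03 m, so the well at 1460 m is 20.97 m downgradient of the peak.
√(4πDt) = 56.12 m, giving peak height M/(n_e·A·√(4πDt)) = 4.51/(0.30 × 4.13 × 56.12) = 0.06486 kg/m³.
(x−vt)²/(4Dt) = (20.97)²/(4 × 0.166 × 1510) = 0.4386; exp(−0.4386) = 0.6449.
C = 0.06486 × 0.6449 = 0.0418 kg/m³.

0.0418 kg/m³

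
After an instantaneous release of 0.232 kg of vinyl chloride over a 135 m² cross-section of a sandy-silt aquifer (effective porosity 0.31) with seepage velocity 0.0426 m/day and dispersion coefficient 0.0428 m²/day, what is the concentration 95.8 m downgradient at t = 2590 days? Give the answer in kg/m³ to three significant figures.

9.22e-05 kg/m³

For an instantaneous plane source, C(x,t) = M/(n_e·A·√(4πDt)) · exp(−(x−vt)²/(4Dt)), with n_e·A the pore (flow) area.
Plume center vt = 0.0426 × 2590 = 110.334 m, so the well at 95.8 m is 14.534 m upgradient of the peak.
√(4πDt) = 37.32 m, giving peak height M/(n_e·A·√(4πDt)) = 0.232/(0.31 × 135 × 37.32) = 0.0001485 kg/m³.
(x−vt)²/(4Dt) = (-14.534)²/(4 × 0.0428 × 2590) = 0.4764; exp(−0.4764) = 0.6210.
C = 0.0001485 × 0.6210 = 9.22e-05 kg/m³.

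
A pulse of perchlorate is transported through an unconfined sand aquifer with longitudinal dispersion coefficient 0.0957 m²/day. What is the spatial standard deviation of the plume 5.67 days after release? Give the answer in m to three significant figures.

1.04 m

Dispersive spreading gives a Gaussian with σ² = 2Dt; advection only shifts the center.
σ = √(2 × 0.0957 × 5.67) = 1.04 m.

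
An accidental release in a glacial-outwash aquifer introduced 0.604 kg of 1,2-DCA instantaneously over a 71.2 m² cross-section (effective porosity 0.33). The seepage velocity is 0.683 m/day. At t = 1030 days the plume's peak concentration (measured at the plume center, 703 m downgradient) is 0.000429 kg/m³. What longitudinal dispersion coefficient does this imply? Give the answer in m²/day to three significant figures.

At the plume center C_max = M/(n_e·A·√(4πDt)), so D = M²/(4πt·(n_e·A·C_max)²).
n_e·A·C_max = 0.33 × 71.2 × 0.000429 = 0.01008 kg/m.
D = 0.604²/(4π × 1030 × 0.01008²) = 0.277 m²/day.

0.277 m²/day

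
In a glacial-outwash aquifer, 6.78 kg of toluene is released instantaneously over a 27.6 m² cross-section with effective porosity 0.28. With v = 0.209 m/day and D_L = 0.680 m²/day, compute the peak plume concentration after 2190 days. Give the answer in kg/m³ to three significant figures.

The peak of an instantaneous 1D plume sits at x = vt; there the Gaussian factor is 1 and C_max = M/(n_e·A·√(4πDt)), where n_e·A is the pore area the mass is dissolved in.
√(4πDt) = √(4π × 0.680 × 2190) = 136.8 m, so C_max = 6.78/(0.28 × 27.6 × 136.8) = 0.00641 kg/m³.

0.00641 kg/m³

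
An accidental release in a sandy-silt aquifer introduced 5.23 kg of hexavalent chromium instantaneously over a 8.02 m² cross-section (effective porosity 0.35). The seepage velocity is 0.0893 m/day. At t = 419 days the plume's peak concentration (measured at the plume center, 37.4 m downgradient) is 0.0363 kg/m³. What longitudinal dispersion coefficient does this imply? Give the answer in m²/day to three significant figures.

At the plume center C_max = M/(n_e·A·√(4πDt)), so D = M²/(4πt·(n_e·A·C_max)²).
n_e·A·C_max = 0.35 × 8.02 × 0.0363 = 0.1019 kg/m.
D = 5.23²/(4π × 419 × 0.1019²) = 0.500 m²/day.

0.500 m²/day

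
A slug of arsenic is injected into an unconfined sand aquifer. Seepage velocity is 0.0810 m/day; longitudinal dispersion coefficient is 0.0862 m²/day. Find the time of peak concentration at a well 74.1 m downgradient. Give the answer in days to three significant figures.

902 days

For the 1D instantaneous-source solution, setting ∂C/∂t = 0 at fixed x gives v²t² + 2Dt − x² = 0, so t = (√(D² + v²x²) − D)/v².
√(D² + v²x²) = √(0.0862² + 0.0810² × 74.1²) = 6.003; v² = 0.006561.
t = (6.003 − 0.0862)/0.006561 = 902 days (vs. the pure-advection estimate x/v = 915 d).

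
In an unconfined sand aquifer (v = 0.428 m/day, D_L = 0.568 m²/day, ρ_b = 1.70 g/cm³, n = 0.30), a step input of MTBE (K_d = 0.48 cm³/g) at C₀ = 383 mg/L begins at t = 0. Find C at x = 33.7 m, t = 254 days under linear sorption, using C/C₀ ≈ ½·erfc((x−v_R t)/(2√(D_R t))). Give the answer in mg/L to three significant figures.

Retardation factor R = 1 + ρ_b·K_d/n = 1 + 1.70 × 0.48/0.30 = 3.720.
Sorption retards both mechanisms: v_R = v/R = 0.1151 m/day, D_R = D/R = 0.1527 m²/day.
v_R·t = 0.1151 × 254 = 29.2354 m; 2√(D_R t) = 12.46 m; argument = (33.7 − 29.2354)/12.46 = 0.3583.
C = C₀ × ½·erfc(0.3583) = 383 × 0.3062 = 117 mg/L.

117 mg/L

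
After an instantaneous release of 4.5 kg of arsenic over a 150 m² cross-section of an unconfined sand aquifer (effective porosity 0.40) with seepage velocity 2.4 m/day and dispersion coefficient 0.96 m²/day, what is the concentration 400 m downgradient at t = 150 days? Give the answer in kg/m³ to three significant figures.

0.000110 kg/m³

For an instantaneous plane source, C(x,t) = M/(n_e·A·√(4πDt)) · exp(−(x−vt)²/(4Dt)), with n_e·A the pore (flow) area.
Plume center vt = 2.4 × 150 = 360 m, so the well at 400 m is 40 m downgradient of the peak.
√(4πDt) = 42.54 m, giving peak height M/(n_e·A·√(4πDt)) = 4.5/(0.40 × 150 × 42.54) = 0.001763 kg/m³.
(x−vt)²/(4Dt) = (40)²/(4 × 0.96 × 150) = 2.778; exp(−2.778) = 0.06216.
C = 0.001763 × 0.06216 = 0.000110 kg/m³.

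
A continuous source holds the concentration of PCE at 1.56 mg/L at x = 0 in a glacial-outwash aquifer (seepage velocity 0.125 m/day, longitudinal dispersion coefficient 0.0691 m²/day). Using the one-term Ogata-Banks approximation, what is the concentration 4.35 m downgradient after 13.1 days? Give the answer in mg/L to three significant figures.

0.0342 mg/L

For a continuous step input, C/C₀ ≈ ½·erfc((x−vt)/(2√(Dt))).
vt = 0.125 × 13.1 = 1.6375 m and 2√(Dt) = 2√(0.0691 × 13.1) = 1.903 m.
Argument (x−vt)/(2√(Dt)) = (4.35 − 1.6375)/1.903 = 1.425; ½·erfc(1.425) = 0.02194.
C = 1.56 × 0.02194 = 0.0342 mg/L.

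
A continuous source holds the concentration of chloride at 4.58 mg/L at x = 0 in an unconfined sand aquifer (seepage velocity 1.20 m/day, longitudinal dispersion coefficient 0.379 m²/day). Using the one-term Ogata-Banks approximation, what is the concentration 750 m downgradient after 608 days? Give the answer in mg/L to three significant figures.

For a continuous step input, C/C₀ ≈ ½·erfc((x−vt)/(2√(Dt))).
vt = 1.20 × 608 = 729.6 m and 2√(Dt) = 2√(0.379 × 608) = 30.36 m.
Argument (x−vt)/(2√(Dt)) = (750 − 729.6)/30.36 = 0.6719; ½·erfc(0.6719) = 0.1710.
C = 4.58 × 0.1710 = 0.783 mg/L.

0.783 mg/L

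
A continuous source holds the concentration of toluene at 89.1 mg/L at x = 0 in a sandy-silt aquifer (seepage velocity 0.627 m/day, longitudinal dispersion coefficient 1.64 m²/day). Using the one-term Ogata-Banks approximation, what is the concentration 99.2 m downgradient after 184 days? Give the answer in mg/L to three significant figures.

66.4 mg/L

For a continuous step input, C/C₀ ≈ ½·erfc((x−vt)/(2√(Dt))).
vt = 0.627 × 184 = 115.368 m and 2√(Dt) = 2√(1.64 × 184) = 34.74 m.
Argument (x−vt)/(2√(Dt)) = (99.2 − 115.368)/34.74 = -0.4654; ½·erfc(-0.4654) = 0.7448.
C = 89.1 × 0.7448 = 66.4 mg/L.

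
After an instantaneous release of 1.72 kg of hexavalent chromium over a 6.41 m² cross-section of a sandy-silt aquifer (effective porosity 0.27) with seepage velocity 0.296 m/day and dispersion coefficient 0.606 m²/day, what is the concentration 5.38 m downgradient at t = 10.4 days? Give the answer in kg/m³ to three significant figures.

0.0905 kg/m³

For an instantaneous plane source, C(x,t) = M/(n_e·A·√(4πDt)) · exp(−(x−vt)²/(4Dt)), with n_e·A the pore (flow) area.
Plume center vt = 0.296 × 10.4 = 3.0784 m, so the well at 5.38 m is 2.3016 m downgradient of the peak.
√(4πDt) = 8.899 m, giving peak height M/(n_e·A·√(4πDt)) = 1.72/(0.27 × 6.41 × 8.899) = 0.1117 kg/m³.
(x−vt)²/(4Dt) = (2.3016)²/(4 × 0.606 × 10.4) = 0.2101; exp(−0.2101) = 0.8105.
C = 0.1117 × 0.8105 = 0.0905 kg/m³.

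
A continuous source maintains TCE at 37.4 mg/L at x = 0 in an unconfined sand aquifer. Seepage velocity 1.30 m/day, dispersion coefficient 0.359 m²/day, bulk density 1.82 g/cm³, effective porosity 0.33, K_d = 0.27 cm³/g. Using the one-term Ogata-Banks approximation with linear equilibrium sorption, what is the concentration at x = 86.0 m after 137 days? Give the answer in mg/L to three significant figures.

Retardation factor R = 1 + ρ_b·K_d/n = 1 + 1.82 × 0.27/0.33 = 2.489.
Sorption retards both mechanisms: v_R = v/R = 0.5223 m/day, D_R = D/R = 0.1442 m²/day.
v_R·t = 0.5223 × 137 = 71.5551 m; 2√(D_R t) = 8.889 m; argument = (86.0 − 71.5551)/8.889 = 1.625.
C = C₀ × ½·erfc(1.625) = 37.4 × 0.01078 = 0.403 mg/L.

0.403 mg/L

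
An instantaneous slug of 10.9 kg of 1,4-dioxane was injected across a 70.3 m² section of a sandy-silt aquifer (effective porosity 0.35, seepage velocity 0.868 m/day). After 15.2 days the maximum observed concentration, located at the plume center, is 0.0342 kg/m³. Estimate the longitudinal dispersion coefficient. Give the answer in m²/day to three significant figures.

0.878 m²/day

At the plume center C_max = M/(n_e·A·√(4πDt)), so D = M²/(4πt·(n_e·A·C_max)²).
n_e·A·C_max = 0.35 × 70.3 × 0.0342 = 0.8415 kg/m.
D = 10.9²/(4π × 15.2 × 0.8415²) = 0.878 m²/day.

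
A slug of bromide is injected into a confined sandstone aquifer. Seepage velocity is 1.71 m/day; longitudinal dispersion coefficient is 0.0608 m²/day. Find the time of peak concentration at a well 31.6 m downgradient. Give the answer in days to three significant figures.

18.5 days

For the 1D instantaneous-source solution, setting ∂C/∂t = 0 at fixed x gives v²t² + 2Dt − x² = 0, so t = (√(D² + v²x²) − D)/v².
√(D² + v²x²) = √(0.0608² + 1.71² × 31.6²) = 54.04; v² = 2.9241.
t = (54.04 − 0.0608)/2.9241 = 18.5 days (vs. the pure-advection estimate x/v = 18.5 d).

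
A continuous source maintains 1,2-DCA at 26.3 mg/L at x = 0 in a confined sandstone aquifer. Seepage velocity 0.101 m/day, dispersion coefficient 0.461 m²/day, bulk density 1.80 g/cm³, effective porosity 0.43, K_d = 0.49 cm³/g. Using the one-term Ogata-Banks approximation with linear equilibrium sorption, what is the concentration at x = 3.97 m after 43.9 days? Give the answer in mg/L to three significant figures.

6.44 mg/L

Retardation factor R = 1 + ρ_b·K_d/n = 1 + 1.80 × 0.49/0.43 = 3.051.
Sorption retards both mechanisms: v_R = v/R = 0.03310 m/day, D_R = D/R = 0.1511 m²/day.
v_R·t = 0.03310 × 43.9 = 1.45309 m; 2√(D_R t) = 5.151 m; argument = (3.97 − 1.45309)/5.151 = 0.4886.
C = C₀ × ½·erfc(0.4886) = 26.3 × 0.2448 = 6.44 mg/L.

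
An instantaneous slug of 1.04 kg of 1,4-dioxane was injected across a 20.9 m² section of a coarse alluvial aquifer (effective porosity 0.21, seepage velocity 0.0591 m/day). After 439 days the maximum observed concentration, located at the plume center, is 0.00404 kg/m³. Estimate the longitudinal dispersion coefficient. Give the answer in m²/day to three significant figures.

0.624 m²/day

At the plume center C_max = M/(n_e·A·√(4πDt)), so D = M²/(4πt·(n_e·A·C_max)²).
n_e·A·C_max = 0.21 × 20.9 × 0.00404 = 0.01773 kg/m.
D = 1.04²/(4π × 439 × 0.01773²) = 0.624 m²/day.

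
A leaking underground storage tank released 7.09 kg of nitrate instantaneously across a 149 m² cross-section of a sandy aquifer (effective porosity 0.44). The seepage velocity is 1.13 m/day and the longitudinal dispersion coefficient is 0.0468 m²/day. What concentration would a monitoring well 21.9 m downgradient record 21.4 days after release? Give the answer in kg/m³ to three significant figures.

For an instantaneous plane source, C(x,t) = M/(n_e·A·√(4πDt)) · exp(−(x−vt)²/(4Dt)), with n_e·A the pore (flow) area.
Plume center vt = 1.13 × 21.4 = 24.182 m, so the well at 21.9 m is 2.282 m upgradient of the peak.
√(4πDt) = 3.548 m, giving peak height M/(n_e·A·√(4πDt)) = 7.09/(0.44 × 149 × 3.548) = 0.03048 kg/m³.
(x−vt)²/(4Dt) = (-2.282)²/(4 × 0.0468 × 21.4) = 1.300; exp(−1.300) = 0.2725.
C = 0.03048 × 0.2725 = 0.00831 kg/m³.

0.00831 kg/m³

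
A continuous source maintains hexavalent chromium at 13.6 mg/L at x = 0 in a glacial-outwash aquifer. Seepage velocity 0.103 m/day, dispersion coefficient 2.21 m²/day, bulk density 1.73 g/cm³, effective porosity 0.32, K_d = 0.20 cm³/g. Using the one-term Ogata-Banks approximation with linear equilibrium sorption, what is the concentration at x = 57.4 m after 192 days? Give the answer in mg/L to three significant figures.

0.120 mg/L

Retardation factor R = 1 + ρ_b·K_d/n = 1 + 1.73 × 0.20/0.32 = 2.081.
Sorption retards both mechanisms: v_R = v/R = 0.04950 m/day, D_R = D/R = 1.062 m²/day.
v_R·t = 0.04950 × 192 = 9.504 m; 2√(D_R t) = 28.56 m; argument = (57.4 − 9.504)/28.56 = 1.677.
C = C₀ × ½·erfc(1.677) = 13.6 × 0.008855 = 0.120 mg/L.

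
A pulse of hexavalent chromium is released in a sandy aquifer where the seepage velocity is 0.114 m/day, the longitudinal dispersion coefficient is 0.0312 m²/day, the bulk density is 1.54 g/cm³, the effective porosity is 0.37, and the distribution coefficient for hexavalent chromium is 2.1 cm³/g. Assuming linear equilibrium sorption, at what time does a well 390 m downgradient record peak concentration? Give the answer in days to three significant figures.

33300 days

Retardation factor R = 1 + ρ_b·K_d/n = 1 + 1.54 × 2.1/0.37 = 9.741.
Sorption retards both mechanisms: v_R = v/R = 0.01170 m/day, D_R = D/R = 0.003203 m²/day.
Peak time from v_R²t² + 2D_R t − x² = 0: t = (√(D_R² + v_R²x²) − D_R)/v_R².
√(D_R² + v_R²x²) = √(0.003203² + 0.01170² × 390²) = 4.563; v_R² = 0.0001369.
t = (4.563 − 0.003203)/0.0001369 = 33300 days.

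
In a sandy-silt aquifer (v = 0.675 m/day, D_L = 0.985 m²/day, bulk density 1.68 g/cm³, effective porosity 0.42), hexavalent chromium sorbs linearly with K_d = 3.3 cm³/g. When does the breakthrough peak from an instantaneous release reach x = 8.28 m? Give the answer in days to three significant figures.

146 days

Retardation factor R = 1 + ρ_b·K_d/n = 1 + 1.68 × 3.3/0.42 = 14.20.
Sorption retards both mechanisms: v_R = v/R = 0.04754 m/day, D_R = D/R = 0.06937 m²/day.
Peak time from v_R²t² + 2D_R t − x² = 0: t = (√(D_R² + v_R²x²) − D_R)/v_R².
√(D_R² + v_R²x²) = √(0.06937² + 0.04754² × 8.28²) = 0.3997; v_R² = 0.002260.
t = (0.3997 − 0.06937)/0.002260 = 146 days.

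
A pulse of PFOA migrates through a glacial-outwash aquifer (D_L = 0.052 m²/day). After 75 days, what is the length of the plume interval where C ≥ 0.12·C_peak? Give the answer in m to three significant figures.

The plume is Gaussian with σ = √(2Dt) = √(2 × 0.052 × 75) = 2.793 m.
C/C_peak = exp(−Δx²/(2σ²)) = 0.12 ⇒ Δx = σ·√(−2 ln 0.12) = 2.793 × 2.059 = 5.751 m.
Width = 2Δx = 11.5 m.

11.5 m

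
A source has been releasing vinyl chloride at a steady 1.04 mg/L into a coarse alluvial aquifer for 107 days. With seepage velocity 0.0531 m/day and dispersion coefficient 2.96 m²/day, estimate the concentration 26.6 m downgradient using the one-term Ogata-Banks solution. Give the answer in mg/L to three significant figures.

For a continuous step input, C/C₀ ≈ ½·erfc((x−vt)/(2√(Dt))).
vt = 0.0531 × 107 = 5.6817 m and 2√(Dt) = 2√(2.96 × 107) = 35.59 m.
Argument (x−vt)/(2√(Dt)) = (26.6 − 5.6817)/35.59 = 0.5878; ½·erfc(0.5878) = 0.2029.
C = 1.04 × 0.2029 = 0.211 mg/L.

0.211 mg/L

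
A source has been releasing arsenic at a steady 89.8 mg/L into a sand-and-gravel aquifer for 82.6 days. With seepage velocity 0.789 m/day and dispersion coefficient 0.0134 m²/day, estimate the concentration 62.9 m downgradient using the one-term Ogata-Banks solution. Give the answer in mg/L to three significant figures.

For a continuous step input, C/C₀ ≈ ½·erfc((x−vt)/(2√(Dt))).
vt = 0.789 × 82.6 = 65.1714 m and 2√(Dt) = 2√(0.0134 × 82.6) = 2.104 m.
Argument (x−vt)/(2√(Dt)) = (62.9 − 65.1714)/2.104 = -1.080; ½·erfc(-1.080) = 0.9367.
C = 89.8 × 0.9367 = 84.1 mg/L.

84.1 mg/L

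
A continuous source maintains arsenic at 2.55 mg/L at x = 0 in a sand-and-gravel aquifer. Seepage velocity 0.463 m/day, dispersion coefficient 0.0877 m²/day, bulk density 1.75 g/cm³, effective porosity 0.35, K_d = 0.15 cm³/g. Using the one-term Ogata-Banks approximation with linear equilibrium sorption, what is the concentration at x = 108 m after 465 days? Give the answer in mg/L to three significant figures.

2.51 mg/L

Retardation factor R = 1 + ρ_b·K_d/n = 1 + 1.75 × 0.15/0.35 = 1.750.
Sorption retards both mechanisms: v_R = v/R = 0.2646 m/day, D_R = D/R = 0.05011 m²/day.
v_R·t = 0.2646 × 465 = 123.039 m; 2√(D_R t) = 9.654 m; argument = (108 − 123.039)/9.654 = -1.558.
C = C₀ × ½·erfc(-1.558) = 2.55 × 0.9862 = 2.51 mg/L.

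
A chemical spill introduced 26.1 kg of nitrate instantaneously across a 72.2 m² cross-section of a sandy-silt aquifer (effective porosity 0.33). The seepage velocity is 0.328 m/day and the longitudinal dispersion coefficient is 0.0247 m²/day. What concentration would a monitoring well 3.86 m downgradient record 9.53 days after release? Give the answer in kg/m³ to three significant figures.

For an instantaneous plane source, C(x,t) = M/(n_e·A·√(4πDt)) · exp(−(x−vt)²/(4Dt)), with n_e·A the pore (flow) area.
Plume center vt = 0.328 × 9.53 = 3.12584 m, so the well at 3.86 m is 0.73416 m downgradient of the peak.
√(4πDt) = 1.720 m, giving peak height M/(n_e·A·√(4πDt)) = 26.1/(0.33 × 72.2 × 1.720) = 0.6369 kg/m³.
(x−vt)²/(4Dt) = (0.73416)²/(4 × 0.0247 × 9.53) = 0.5724; exp(−0.5724) = 0.5642.
C = 0.6369 × 0.5642 = 0.359 kg/m³.

0.359 kg/m³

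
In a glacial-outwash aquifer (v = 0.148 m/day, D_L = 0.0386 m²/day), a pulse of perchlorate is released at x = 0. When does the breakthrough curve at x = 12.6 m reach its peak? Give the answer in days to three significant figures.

83.4 days

For the 1D instantaneous-source solution, setting ∂C/∂t = 0 at fixed x gives v²t² + 2Dt − x² = 0, so t = (√(D² + v²x²) − D)/v².
√(D² + v²x²) = √(0.0386² + 0.148² × 12.6²) = 1.865; v² = 0.021904.
t = (1.865 − 0.0386)/0.021904 = 83.4 days (vs. the pure-advection estimate x/v = 85.1 d).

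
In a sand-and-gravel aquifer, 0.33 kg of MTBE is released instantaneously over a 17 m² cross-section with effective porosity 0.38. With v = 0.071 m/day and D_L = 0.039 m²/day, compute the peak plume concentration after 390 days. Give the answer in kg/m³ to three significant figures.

The peak of an instantaneous 1D plume sits at x = vt; there the Gaussian factor is 1 and C_max = M/(n_e·A·√(4πDt)), where n_e·A is the pore area the mass is dissolved in.
√(4πDt) = √(4π × 0.039 × 390) = 13.83 m, so C_max = 0.33/(0.38 × 17 × 13.83) = 0.00369 kg/m³.

0.00369 kg/m³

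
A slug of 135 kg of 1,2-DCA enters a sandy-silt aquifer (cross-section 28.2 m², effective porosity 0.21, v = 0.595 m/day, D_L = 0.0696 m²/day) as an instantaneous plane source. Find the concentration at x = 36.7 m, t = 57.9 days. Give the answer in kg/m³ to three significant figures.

For an instantaneous plane source, C(x,t) = M/(n_e·A·√(4πDt)) · exp(−(x−vt)²/(4Dt)), with n_e·A the pore (flow) area.
Plume center vt = 0.595 × 57.9 = 34.4505 m, so the well at 36.7 m is 2.2495 m downgradient of the peak.
√(4πDt) = 7.116 m, giving peak height M/(n_e·A·√(4πDt)) = 135/(0.21 × 28.2 × 7.116) = 3.204 kg/m³.
(x−vt)²/(4Dt) = (2.2495)²/(4 × 0.0696 × 57.9) = 0.3139; exp(−0.3139) = 0.7306.
C = 3.204 × 0.7306 = 2.34 kg/m³.

2.34 kg/m³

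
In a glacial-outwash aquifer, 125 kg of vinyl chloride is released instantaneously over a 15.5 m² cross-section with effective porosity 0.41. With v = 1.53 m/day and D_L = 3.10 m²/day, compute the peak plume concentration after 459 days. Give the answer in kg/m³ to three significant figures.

0.147 kg/m³

The peak of an instantaneous 1D plume sits at x = vt; there the Gaussian factor is 1 and C_max = M/(n_e·A·√(4πDt)), where n_e·A is the pore area the mass is dissolved in.
√(4πDt) = √(4π × 3.10 × 459) = 133.7 m, so C_max = 125/(0.41 × 15.5 × 133.7) = 0.147 kg/m³.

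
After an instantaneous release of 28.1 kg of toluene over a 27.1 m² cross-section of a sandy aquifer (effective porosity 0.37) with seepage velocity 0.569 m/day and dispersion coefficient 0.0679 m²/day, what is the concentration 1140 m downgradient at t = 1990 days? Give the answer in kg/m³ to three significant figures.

For an instantaneous plane source, C(x,t) = M/(n_e·A·√(4πDt)) · exp(−(x−vt)²/(4Dt)), with n_e·A the pore (flow) area.
Plume center vt = 0.569 × 1990 = 1132.31 m, so the well at 1140 m is 7.69 m downgradient of the peak.
√(4πDt) = 41.21 m, giving peak height M/(n_e·A·√(4πDt)) = 28.1/(0.37 × 27.1 × 41.21) = 0.06800 kg/m³.
(x−vt)²/(4Dt) = (7.69)²/(4 × 0.0679 × 1990) = 0.1094; exp(−0.1094) = 0.8964.
C = 0.06800 × 0.8964 = 0.0610 kg/m³.

0.0610 kg/m³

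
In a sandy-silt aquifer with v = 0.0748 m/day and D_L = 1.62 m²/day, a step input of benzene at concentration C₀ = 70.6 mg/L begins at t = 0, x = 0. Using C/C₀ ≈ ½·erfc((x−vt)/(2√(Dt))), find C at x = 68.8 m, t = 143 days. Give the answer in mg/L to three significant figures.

For a continuous step input, C/C₀ ≈ ½·erfc((x−vt)/(2√(Dt))).
vt = 0.0748 × 143 = 10.6964 m and 2√(Dt) = 2√(1.62 × 143) = 30.44 m.
Argument (x−vt)/(2√(Dt)) = (68.8 − 10.6964)/30.44 = 1.909; ½·erfc(1.909) = 0.003470.
C = 70.6 × 0.003470 = 0.245 mg/L.

0.245 mg/L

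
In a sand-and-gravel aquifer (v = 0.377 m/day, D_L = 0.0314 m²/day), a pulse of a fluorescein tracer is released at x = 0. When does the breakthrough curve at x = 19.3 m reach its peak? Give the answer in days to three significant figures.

For the 1D instantaneous-source solution, setting ∂C/∂t = 0 at fixed x gives v²t² + 2Dt − x² = 0, so t = (√(D² + v²x²) − D)/v².
√(D² + v²x²) = √(0.0314² + 0.377² × 19.3²) = 7.276; v² = 0.142129.
t = (7.276 − 0.0314)/0.142129 = 51.0 days (vs. the pure-advection estimate x/v = 51.2 d).

51.0 days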